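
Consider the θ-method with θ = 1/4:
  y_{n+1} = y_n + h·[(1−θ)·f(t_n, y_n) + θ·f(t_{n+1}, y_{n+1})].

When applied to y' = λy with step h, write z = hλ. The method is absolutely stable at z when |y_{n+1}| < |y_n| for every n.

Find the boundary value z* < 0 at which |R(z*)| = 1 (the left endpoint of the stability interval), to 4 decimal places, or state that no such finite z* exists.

z* = -4.0000.

Test eqn y'=λy, z=hλ:
  y_{n+1} = y_n + z·[3/4·y_n + 1/4·y_{n+1}] ⇒ (1 − 1/4z)y_{n+1} = (1 + 3/4z)y_n
  Hence R(z) = (1 + 3/4z)/(1 − 1/4z).

Solve |R(x)|<1 on ℝ⁻.
x=-1.39: |R|=0.0315
R=−1: 1+3/4x = −1+1/4x ⇒ -1/2x=2 ⇒ x=2/(-1/2)=-4.0000
Confirm numerically:
  x=-2.455: |R|=0.52130 <1
  x=-2.368: |R|=0.48744 <1
  x=-2.157: |R|=0.40133 <1
  x=-4.418: |R|=1.09931 >1
  x=-4.343: |R|=1.08222 >1
Interval (-4.0000, 0).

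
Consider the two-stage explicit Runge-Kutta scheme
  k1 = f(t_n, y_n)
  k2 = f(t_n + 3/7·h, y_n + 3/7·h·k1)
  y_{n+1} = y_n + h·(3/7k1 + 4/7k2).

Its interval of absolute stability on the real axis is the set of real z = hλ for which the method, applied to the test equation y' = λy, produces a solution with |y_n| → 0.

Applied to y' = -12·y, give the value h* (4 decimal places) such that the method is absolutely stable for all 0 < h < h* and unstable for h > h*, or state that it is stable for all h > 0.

(-4.0833,0); λ=-12 ⇒ h* = (49/12)/12 = 0.3403.

Test eqn y'=λy, z=hλ:
  k1=λy_n ⇒ h·k1=z·y_n;  k2=λ(1+3/7z)y_n ⇒ h·k2=z(1+3/7z)y_n
  y_{n+1}/y_n = 1 + 3/7z + 4/7z(1+3/7z) = 1 + z + 12/49z²
  Hence R(z) = 1 + z + 12/49z².

Boundary: |R(x)|=1, x<0.
x=-0.86: |R|=0.3211
R=1: x+12/49x²=0 ⇒ x=−49/12=-4.0833; min R=1−1/(4·12/49)=-0.0208>−1
Confirm numerically:
  x=-3.742: |R|=0.68720 <1
  x=-1.947: |R|=0.01864 <1
  x=-1.666: |R|=0.01373 <1
  x=-4.467: |R|=1.41972 >1
  x=-4.466: |R|=1.41853 >1
  x=-4.403: |R|=1.34469 >1
Interval (-4.0833, 0).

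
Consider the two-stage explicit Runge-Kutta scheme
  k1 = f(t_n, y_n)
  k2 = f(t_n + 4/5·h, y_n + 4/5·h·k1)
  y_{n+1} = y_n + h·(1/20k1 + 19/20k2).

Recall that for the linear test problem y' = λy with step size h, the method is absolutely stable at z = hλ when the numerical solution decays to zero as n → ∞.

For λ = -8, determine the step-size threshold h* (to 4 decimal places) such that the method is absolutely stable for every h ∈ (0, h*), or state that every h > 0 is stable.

(-1.3158,0); λ=-8 ⇒ h* = (25/19)/8 = 0.1645.

With y'=λy (z=hλ):
  k1=λy_n ⇒ h·k1=z·y_n;  k2=λ(1+4/5z)y_n ⇒ h·k2=z(1+4/5z)y_n
  y_{n+1}/y_n = 1 + 1/20z + 19/20z(1+4/5z) = 1 + z + 19/25z²
  ⇒ R(z) = 1 + z + 19/25z².

Solve |R(x)|<1 on ℝ⁻.
x=-0.33: |R|=0.7528
R=1: x+19/25x²=0 ⇒ x=−25/19=-1.3158; min R=1−1/(4·19/25)=0.6711>−1
Confirm numerically:
  x=-1.291: |R|=0.97568 <1
  x=-1.046: |R|=0.78553 <1
  x=-1.022: |R|=0.77181 <1
  x=-0.996: |R|=0.75793 <1
  x=-1.611: |R|=1.36144 >1
  x=-1.552: |R|=1.27862 >1
  x=-1.417: |R|=1.10900 >1
Interval (-1.3158, 0).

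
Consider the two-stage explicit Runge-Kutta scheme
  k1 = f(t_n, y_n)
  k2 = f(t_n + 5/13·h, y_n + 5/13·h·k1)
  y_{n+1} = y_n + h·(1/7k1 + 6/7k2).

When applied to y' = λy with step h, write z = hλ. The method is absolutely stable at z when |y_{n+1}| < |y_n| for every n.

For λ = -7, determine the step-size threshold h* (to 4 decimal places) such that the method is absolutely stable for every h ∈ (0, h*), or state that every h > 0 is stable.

(-3.0333,0); λ=-7 ⇒ h* = (91/30)/7 = 0.4333.

Set f=λy, z=hλ:
  k1=λy_n ⇒ h·k1=z·y_n;  k2=λ(1+5/13z)y_n ⇒ h·k2=z(1+5/13z)y_n
  y_{n+1}/y_n = 1 + 1/7z + 6/7z(1+5/13z) = 1 + z + 30/91z²
  so R(z) = 1 + z + 30/91z².

Need |R(x)|<1, x<0.
x=-0.72: |R|=0.4509
R=1: x+30/91x²=0 ⇒ x=−91/30=-3.0333; min R=1−1/(4·30/91)=0.2417>−1
Confirm numerically:
  x=-2.670: |R|=0.68019 <1
  x=-2.165: |R|=0.38024 <1
  x=-1.459: |R|=0.24276 <1
  x=-3.287: |R|=1.27488 >1
  x=-3.151: |R|=1.12223 >1
So |R|<1 on (-3.0333, 0).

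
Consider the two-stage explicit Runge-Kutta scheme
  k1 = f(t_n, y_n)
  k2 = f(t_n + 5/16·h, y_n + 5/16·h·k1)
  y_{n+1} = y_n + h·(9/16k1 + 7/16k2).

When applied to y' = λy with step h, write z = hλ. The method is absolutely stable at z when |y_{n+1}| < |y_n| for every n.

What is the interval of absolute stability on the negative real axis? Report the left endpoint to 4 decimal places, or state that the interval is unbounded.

With y'=λy (z=hλ):
  k1=λy_n ⇒ h·k1=z·y_n;  k2=λ(1+5/16z)y_n ⇒ h·k2=z(1+5/16z)y_n
  y_{n+1}/y_n = 1 + 9/16z + 7/16z(1+5/16z) = 1 + z + 35/256z²
  so R(z) = 1 + z + 35/256z².

Need |R(x)|<1, x<0.
x=-1.32: |R|=0.0818
R=1: x+35/256x²=0 ⇒ x=−256/35=-7.3143; min R=1−1/(4·35/256)=-0.8286>−1
Confirm numerically:
  x=-7.257: |R|=0.94316 <1
  x=-5.567: |R|=0.32988 <1
  x=-5.316: |R|=0.45235 <1
  x=-7.565: |R|=1.25931 >1
  x=-7.561: |R|=1.25504 >1
So |R|<1 on (-7.3143, 0).

(-7.3143, 0).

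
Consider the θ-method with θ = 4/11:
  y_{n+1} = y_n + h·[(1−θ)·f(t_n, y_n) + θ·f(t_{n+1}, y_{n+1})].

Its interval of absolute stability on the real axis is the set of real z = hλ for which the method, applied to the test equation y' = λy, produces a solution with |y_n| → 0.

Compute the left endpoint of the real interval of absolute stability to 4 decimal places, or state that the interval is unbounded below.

z* = -7.3333.

With y'=λy (z=hλ):
  y_{n+1} = y_n + z·[7/11·y_n + 4/11·y_{n+1}] ⇒ (1 − 4/11z)y_{n+1} = (1 + 7/11z)y_n
  R(z) = (1 + 7/11z)/(1 − 4/11z).

Find x<0 with |R(x)|<1.
x=-1.25: |R|=0.1406
R=−1: 1+7/11x = −1+4/11x ⇒ -3/11x=2 ⇒ x=2/(-3/11)=-7.3333
Confirm numerically:
  x=-6.394: |R|=0.92295 <1
  x=-6.335: |R|=0.91758 <1
  x=-5.772: |R|=0.86259 <1
  x=-7.636: |R|=1.02186 >1
  x=-7.458: |R|=1.00916 >1
  x=-7.443: |R|=1.00807 >1
Stable set (-7.3333, 0).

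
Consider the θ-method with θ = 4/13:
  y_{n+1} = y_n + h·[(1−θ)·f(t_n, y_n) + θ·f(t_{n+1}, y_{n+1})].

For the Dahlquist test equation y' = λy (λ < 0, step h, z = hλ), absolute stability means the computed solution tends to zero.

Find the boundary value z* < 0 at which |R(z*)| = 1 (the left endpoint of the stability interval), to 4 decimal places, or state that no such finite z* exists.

With y'=λy (z=hλ):
  y_{n+1} = y_n + z·[9/13·y_n + 4/13·y_{n+1}] ⇒ (1 − 4/13z)y_{n+1} = (1 + 9/13z)y_n
  ⇒ R(z) = (1 + 9/13z)/(1 − 4/13z).

Find x<0 with |R(x)|<1.
x=-1.18: |R|=0.1343
R=−1: 1+9/13x = −1+4/13x ⇒ -5/13x=2 ⇒ x=2/(-5/13)=-5.2000
Confirm numerically:
  x=-3.644: |R|=0.71787 <1
  x=-3.419: |R|=0.66618 <1
  x=-2.984: |R|=0.55566 <1
  x=-2.492: |R|=0.41048 <1
  x=-5.338: |R|=1.02009 >1
  x=-5.322: |R|=1.01779 >1
So |R|<1 on (-5.2000, 0).

z* = -5.2000.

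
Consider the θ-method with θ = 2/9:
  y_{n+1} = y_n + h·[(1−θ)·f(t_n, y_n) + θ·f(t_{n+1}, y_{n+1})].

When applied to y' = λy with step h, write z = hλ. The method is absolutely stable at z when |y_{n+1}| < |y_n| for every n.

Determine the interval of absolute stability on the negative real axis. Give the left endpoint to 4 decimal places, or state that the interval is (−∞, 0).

z∈(-3.6000,0).

With y'=λy (z=hλ):
  y_{n+1} = y_n + z·[7/9·y_n + 2/9·y_{n+1}] ⇒ (1 − 2/9z)y_{n+1} = (1 + 7/9z)y_n
  R(z) = (1 + 7/9z)/(1 − 2/9z).

Boundary: |R(x)|=1, x<0.
x=-1.19: |R|=0.0589
R=−1: 1+7/9x = −1+2/9x ⇒ -5/9x=2 ⇒ x=2/(-5/9)=-3.6000
Confirm numerically:
  x=-3.183: |R|=0.86431 <1
  x=-3.164: |R|=0.85778 <1
  x=-2.518: |R|=0.61456 <1
  x=-3.928: |R|=1.09729 >1
  x=-3.864: |R|=1.07891 >1
Interval (-3.6000, 0).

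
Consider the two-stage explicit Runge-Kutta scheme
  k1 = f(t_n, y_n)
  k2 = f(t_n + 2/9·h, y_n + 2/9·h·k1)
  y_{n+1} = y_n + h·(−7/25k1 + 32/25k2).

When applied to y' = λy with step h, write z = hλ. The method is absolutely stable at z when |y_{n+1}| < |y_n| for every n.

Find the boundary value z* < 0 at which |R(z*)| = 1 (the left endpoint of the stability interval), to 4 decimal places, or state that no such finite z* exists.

left endpoint -3.5156.

On y'=λy, z=hλ:
  k1=λy_n ⇒ h·k1=z·y_n;  k2=λ(1+2/9z)y_n ⇒ h·k2=z(1+2/9z)y_n
  y_{n+1}/y_n = 1 − 7/25z + 32/25z(1+2/9z) = 1 + z + 64/225z²
  Hence R(z) = 1 + z + 64/225z².

Boundary: |R(x)|=1, x<0.
x=-0.94: |R|=0.3113
R=1: x+64/225x²=0 ⇒ x=−225/64=-3.5156; min R=1−1/(4·64/225)=0.1211>−1
Confirm numerically:
  x=-2.547: |R|=0.29825 <1
  x=-2.520: |R|=0.28634 <1
  x=-2.429: |R|=0.24923 <1
  x=-2.296: |R|=0.20348 <1
  x=-4.074: |R|=1.64706 >1
  x=-3.889: |R|=1.41303 >1
  x=-3.700: |R|=1.19404 >1
So |R|<1 on (-3.5156, 0).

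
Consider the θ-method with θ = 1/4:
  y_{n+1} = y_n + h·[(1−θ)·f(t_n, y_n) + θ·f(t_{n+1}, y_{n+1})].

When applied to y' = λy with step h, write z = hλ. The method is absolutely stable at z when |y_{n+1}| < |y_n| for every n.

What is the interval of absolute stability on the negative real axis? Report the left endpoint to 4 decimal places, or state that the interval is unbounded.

z∈(-4.0000,0).

On y'=λy, z=hλ:
  y_{n+1} = y_n + z·[3/4·y_n + 1/4·y_{n+1}] ⇒ (1 − 1/4z)y_{n+1} = (1 + 3/4z)y_n
  ⇒ R(z) = (1 + 3/4z)/(1 − 1/4z).

Boundary: |R(x)|=1, x<0.
x=-0.38: |R|=0.6530
R=−1: 1+3/4x = −1+1/4x ⇒ -1/2x=2 ⇒ x=2/(-1/2)=-4.0000
Confirm numerically:
  x=-3.228: |R|=0.78639 <1
  x=-3.182: |R|=0.77221 <1
  x=-2.841: |R|=0.66116 <1
  x=-2.596: |R|=0.57429 <1
  x=-4.528: |R|=1.12383 >1
  x=-4.085: |R|=1.02103 >1
Interval (-4.0000, 0).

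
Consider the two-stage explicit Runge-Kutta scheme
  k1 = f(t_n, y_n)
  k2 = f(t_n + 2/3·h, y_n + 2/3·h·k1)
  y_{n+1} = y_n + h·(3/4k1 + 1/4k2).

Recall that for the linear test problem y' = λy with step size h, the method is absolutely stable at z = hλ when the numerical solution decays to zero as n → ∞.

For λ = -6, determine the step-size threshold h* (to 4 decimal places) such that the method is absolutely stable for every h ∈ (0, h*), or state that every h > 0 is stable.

Test eqn y'=λy, z=hλ:
  k1=λy_n ⇒ h·k1=z·y_n;  k2=λ(1+2/3z)y_n ⇒ h·k2=z(1+2/3z)y_n
  y_{n+1}/y_n = 1 + 3/4z + 1/4z(1+2/3z) = 1 + z + 1/6z²
  so R(z) = 1 + z + 1/6z².

Need |R(x)|<1, x<0.
x=-1.37: |R|=0.0572
R=1: x+1/6x²=0 ⇒ x=−6=-6.0000; min R=1−1/(4·1/6)=-0.5000>−1
Confirm numerically:
  x=-5.147: |R|=0.26827 <1
  x=-3.997: |R|=0.33433 <1
  x=-3.620: |R|=0.43593 <1
  x=-2.680: |R|=0.48293 <1
  x=-6.446: |R|=1.47915 >1
  x=-6.308: |R|=1.32381 >1
  x=-6.078: |R|=1.07901 >1
Interval (-6.0000, 0).

(-6.0000,0); λ=-6 ⇒ h* = (6)/6 = 1.0000.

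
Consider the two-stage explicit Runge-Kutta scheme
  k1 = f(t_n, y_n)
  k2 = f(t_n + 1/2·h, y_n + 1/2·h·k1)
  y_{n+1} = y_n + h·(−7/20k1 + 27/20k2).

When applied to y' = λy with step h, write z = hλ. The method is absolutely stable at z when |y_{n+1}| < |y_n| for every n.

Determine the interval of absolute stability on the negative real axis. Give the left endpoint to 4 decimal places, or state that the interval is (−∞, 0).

Set f=λy, z=hλ:
  k1=λy_n ⇒ h·k1=z·y_n;  k2=λ(1+1/2z)y_n ⇒ h·k2=z(1+1/2z)y_n
  y_{n+1}/y_n = 1 − 7/20z + 27/20z(1+1/2z) = 1 + z + 27/40z²
  Hence R(z) = 1 + z + 27/40z².

Need |R(x)|<1, x<0.
x=-1.61: |R|=1.1397
R=1: x+27/40x²=0 ⇒ x=−40/27=-1.4815; min R=1−1/(4·27/40)=0.6296>−1
Confirm numerically:
  x=-1.456: |R|=0.97496 <1
  x=-1.248: |R|=0.80332 <1
  x=-0.777: |R|=0.63052 <1
  x=-1.802: |R|=1.38986 >1
  x=-1.531: |R|=1.05117 >1
So |R|<1 on (-1.4815, 0).

(-1.4815, 0).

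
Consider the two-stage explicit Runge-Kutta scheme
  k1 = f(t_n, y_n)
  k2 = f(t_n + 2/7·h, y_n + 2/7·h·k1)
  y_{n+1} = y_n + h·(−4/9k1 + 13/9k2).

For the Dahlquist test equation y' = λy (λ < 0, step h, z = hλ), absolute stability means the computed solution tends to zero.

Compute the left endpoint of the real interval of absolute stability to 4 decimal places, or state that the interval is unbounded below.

With y'=λy (z=hλ):
  k1=λy_n ⇒ h·k1=z·y_n;  k2=λ(1+2/7z)y_n ⇒ h·k2=z(1+2/7z)y_n
  y_{n+1}/y_n = 1 − 4/9z + 13/9z(1+2/7z) = 1 + z + 26/63z²
  Hence R(z) = 1 + z + 26/63z².

Find x<0 with |R(x)|<1.
x=-0.93: |R|=0.4269
R=1: x+26/63x²=0 ⇒ x=−63/26=-2.4231; min R=1−1/(4·26/63)=0.3942>−1
Confirm numerically:
  x=-1.760: |R|=0.51837 <1
  x=-1.447: |R|=0.41711 <1
  x=-1.277: |R|=0.39600 <1
  x=-1.204: |R|=0.39425 <1
  x=-2.866: |R|=1.52389 >1
  x=-2.809: |R|=1.44739 >1
  x=-2.677: |R|=1.28053 >1
Stable set (-2.4231, 0).

z* = -2.4231.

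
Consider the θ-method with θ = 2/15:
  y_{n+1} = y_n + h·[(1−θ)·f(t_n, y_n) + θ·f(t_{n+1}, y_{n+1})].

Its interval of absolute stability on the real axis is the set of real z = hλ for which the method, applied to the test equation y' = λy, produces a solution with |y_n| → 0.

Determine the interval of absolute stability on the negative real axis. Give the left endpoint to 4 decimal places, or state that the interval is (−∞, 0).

With y'=λy (z=hλ):
  y_{n+1} = y_n + z·[13/15·y_n + 2/15·y_{n+1}] ⇒ (1 − 2/15z)y_{n+1} = (1 + 13/15z)y_n
  so R(z) = (1 + 13/15z)/(1 − 2/15z).

Need |R(x)|<1, x<0.
x=-1.74: |R|=0.4123
R=−1: 1+13/15x = −1+2/15x ⇒ -11/15x=2 ⇒ x=2/(-11/15)=-2.7273
Confirm numerically:
  x=-2.232: |R|=0.72010 <1
  x=-2.132: |R|=0.66009 <1
  x=-1.424: |R|=0.19677 <1
  x=-1.095: |R|=0.04450 <1
  x=-3.266: |R|=1.27522 >1
  x=-3.260: |R|=1.27230 >1
  x=-2.885: |R|=1.08353 >1
Stable set (-2.7273, 0).

z∈(-2.7273,0).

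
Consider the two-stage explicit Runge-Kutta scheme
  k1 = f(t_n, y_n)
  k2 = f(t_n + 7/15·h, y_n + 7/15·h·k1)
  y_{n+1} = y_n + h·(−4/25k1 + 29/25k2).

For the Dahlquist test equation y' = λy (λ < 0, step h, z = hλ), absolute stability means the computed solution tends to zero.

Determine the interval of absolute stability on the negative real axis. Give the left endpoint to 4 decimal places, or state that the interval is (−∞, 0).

(-1.8473, 0).

Set f=λy, z=hλ:
  k1=λy_n ⇒ h·k1=z·y_n;  k2=λ(1+7/15z)y_n ⇒ h·k2=z(1+7/15z)y_n
  y_{n+1}/y_n = 1 − 4/25z + 29/25z(1+7/15z) = 1 + z + 203/375z²
  R(z) = 1 + z + 203/375z².

Need |R(x)|<1, x<0.
x=-0.64: |R|=0.5817
R=1: x+203/375x²=0 ⇒ x=−375/203=-1.8473; min R=1−1/(4·203/375)=0.5382>−1
Confirm numerically:
  x=-1.708: |R|=0.87121 <1
  x=-1.433: |R|=0.67862 <1
  x=-1.318: |R|=0.62236 <1
  x=-1.257: |R|=0.59833 <1
  x=-2.277: |R|=1.52967 >1
  x=-2.056: |R|=1.23229 >1
  x=-2.017: |R|=1.18530 >1
Stable set (-1.8473, 0).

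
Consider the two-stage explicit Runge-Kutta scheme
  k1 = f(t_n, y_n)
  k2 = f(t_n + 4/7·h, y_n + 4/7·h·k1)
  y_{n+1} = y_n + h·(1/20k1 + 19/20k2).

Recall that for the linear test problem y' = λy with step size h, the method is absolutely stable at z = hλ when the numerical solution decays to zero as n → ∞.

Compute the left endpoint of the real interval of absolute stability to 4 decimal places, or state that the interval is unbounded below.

z* = -1.8421.

Set f=λy, z=hλ:
  k1=λy_n ⇒ h·k1=z·y_n;  k2=λ(1+4/7z)y_n ⇒ h·k2=z(1+4/7z)y_n
  y_{n+1}/y_n = 1 + 1/20z + 19/20z(1+4/7z) = 1 + z + 19/35z²
  so R(z) = 1 + z + 19/35z².

Need |R(x)|<1, x<0.
x=-1.08: |R|=0.5532
R=1: x+19/35x²=0 ⇒ x=−35/19=-1.8421; min R=1−1/(4·19/35)=0.5395>−1
Confirm numerically:
  x=-1.100: |R|=0.55686 <1
  x=-1.043: |R|=0.54755 <1
  x=-0.879: |R|=0.54043 <1
  x=-0.776: |R|=0.55090 <1
  x=-2.304: |R|=1.57771 >1
  x=-1.916: |R|=1.07686 >1
So |R|<1 on (-1.8421, 0).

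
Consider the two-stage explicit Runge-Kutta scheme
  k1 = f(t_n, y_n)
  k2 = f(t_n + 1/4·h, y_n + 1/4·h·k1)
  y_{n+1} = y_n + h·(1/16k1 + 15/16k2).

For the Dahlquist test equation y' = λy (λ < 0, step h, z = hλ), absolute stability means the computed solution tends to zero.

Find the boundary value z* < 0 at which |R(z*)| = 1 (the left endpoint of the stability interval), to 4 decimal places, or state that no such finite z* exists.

z* = -4.2667.

Set f=λy, z=hλ:
  k1=λy_n ⇒ h·k1=z·y_n;  k2=λ(1+1/4z)y_n ⇒ h·k2=z(1+1/4z)y_n
  y_{n+1}/y_n = 1 + 1/16z + 15/16z(1+1/4z) = 1 + z + 15/64z²
  ⇒ R(z) = 1 + z + 15/64z².

Find x<0 with |R(x)|<1.
x=-1.15: |R|=0.1600
R=1: x+15/64x²=0 ⇒ x=−64/15=-4.2667; min R=1−1/(4·15/64)=-0.0667>−1
Confirm numerically:
  x=-3.516: |R|=0.38140 <1
  x=-2.957: |R|=0.09234 <1
  x=-2.900: |R|=0.07109 <1
  x=-4.619: |R|=1.38143 >1
  x=-4.512: |R|=1.25944 >1
  x=-4.473: |R|=1.21631 >1
So |R|<1 on (-4.2667, 0).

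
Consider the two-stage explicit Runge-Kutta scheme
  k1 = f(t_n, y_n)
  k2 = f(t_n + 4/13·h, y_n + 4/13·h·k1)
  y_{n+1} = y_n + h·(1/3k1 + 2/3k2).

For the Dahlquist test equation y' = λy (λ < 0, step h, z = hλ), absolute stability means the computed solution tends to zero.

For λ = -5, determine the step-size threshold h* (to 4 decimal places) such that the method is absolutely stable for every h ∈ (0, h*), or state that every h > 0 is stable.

(-4.8750,0); λ=-5 ⇒ h* = (39/8)/5 = 0.9750.

On y'=λy, z=hλ:
  k1=λy_n ⇒ h·k1=z·y_n;  k2=λ(1+4/13z)y_n ⇒ h·k2=z(1+4/13z)y_n
  y_{n+1}/y_n = 1 + 1/3z + 2/3z(1+4/13z) = 1 + z + 8/39z²
  ⇒ R(z) = 1 + z + 8/39z².

Boundary: |R(x)|=1, x<0.
x=-0.96: |R|=0.2290
R=1: x+8/39x²=0 ⇒ x=−39/8=-4.8750; min R=1−1/(4·8/39)=-0.2188>−1
Confirm numerically:
  x=-4.217: |R|=0.43081 <1
  x=-3.337: |R|=0.05278 <1
  x=-2.063: |R|=0.18998 <1
  x=-5.431: |R|=1.61941 >1
  x=-5.385: |R|=1.56335 >1
Stable set (-4.8750, 0).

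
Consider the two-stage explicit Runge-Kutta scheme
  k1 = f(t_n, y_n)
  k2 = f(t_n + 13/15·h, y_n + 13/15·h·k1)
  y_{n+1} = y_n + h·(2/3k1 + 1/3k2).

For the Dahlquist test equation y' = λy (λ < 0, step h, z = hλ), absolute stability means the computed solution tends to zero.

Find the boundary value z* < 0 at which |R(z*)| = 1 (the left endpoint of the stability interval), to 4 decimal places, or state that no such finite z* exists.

z* = -3.4615.

On y'=λy, z=hλ:
  k1=λy_n ⇒ h·k1=z·y_n;  k2=λ(1+13/15z)y_n ⇒ h·k2=z(1+13/15z)y_n
  y_{n+1}/y_n = 1 + 2/3z + 1/3z(1+13/15z) = 1 + z + 13/45z²
  Hence R(z) = 1 + z + 13/45z².

Boundary: |R(x)|=1, x<0.
x=-1.57: |R|=0.1421
R=1: x+13/45x²=0 ⇒ x=−45/13=-3.4615; min R=1−1/(4·13/45)=0.1346>−1
Confirm numerically:
  x=-3.319: |R|=0.86333 <1
  x=-2.564: |R|=0.33518 <1
  x=-2.533: |R|=0.32054 <1
  x=-1.770: |R|=0.13506 <1
  x=-4.034: |R|=1.66713 >1
  x=-3.969: |R|=1.58186 >1
  x=-3.886: |R|=1.47651 >1
So |R|<1 on (-3.4615, 0).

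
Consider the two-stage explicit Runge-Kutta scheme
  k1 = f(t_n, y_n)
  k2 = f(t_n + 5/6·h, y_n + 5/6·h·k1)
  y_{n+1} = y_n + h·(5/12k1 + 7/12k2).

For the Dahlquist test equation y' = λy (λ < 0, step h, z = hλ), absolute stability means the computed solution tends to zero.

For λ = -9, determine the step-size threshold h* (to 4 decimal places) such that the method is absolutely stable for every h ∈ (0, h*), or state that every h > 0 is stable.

Test eqn y'=λy, z=hλ:
  k1=λy_n ⇒ h·k1=z·y_n;  k2=λ(1+5/6z)y_n ⇒ h·k2=z(1+5/6z)y_n
  y_{n+1}/y_n = 1 + 5/12z + 7/12z(1+5/6z) = 1 + z + 35/72z²
  ⇒ R(z) = 1 + z + 35/72z².

Need |R(x)|<1, x<0.
x=-1.08: |R|=0.4870
R=1: x+35/72x²=0 ⇒ x=−72/35=-2.0571; min R=1−1/(4·35/72)=0.4857>−1
Confirm numerically:
  x=-1.473: |R|=0.58173 <1
  x=-1.399: |R|=0.55242 <1
  x=-0.958: |R|=0.48814 <1
  x=-2.530: |R|=1.58155 >1
  x=-2.528: |R|=1.57863 >1
  x=-2.084: |R|=1.02721 >1
Stable set (-2.0571, 0).

(-2.0571,0); λ=-9 ⇒ h* = (72/35)/9 = 0.2286.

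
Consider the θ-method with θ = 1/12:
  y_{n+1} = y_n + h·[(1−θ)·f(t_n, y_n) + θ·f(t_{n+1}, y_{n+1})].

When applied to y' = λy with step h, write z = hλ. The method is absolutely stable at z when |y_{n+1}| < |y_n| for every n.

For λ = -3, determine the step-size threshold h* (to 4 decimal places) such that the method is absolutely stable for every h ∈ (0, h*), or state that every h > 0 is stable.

(-2.4000,0); λ=-3 ⇒ h* = (12/5)/3 = 0.8000.

On y'=λy, z=hλ:
  y_{n+1} = y_n + z·[11/12·y_n + 1/12·y_{n+1}] ⇒ (1 − 1/12z)y_{n+1} = (1 + 11/12z)y_n
  R(z) = (1 + 11/12z)/(1 − 1/12z).

Need |R(x)|<1, x<0.
x=-1.4: |R|=0.2537
R=−1: 1+11/12x = −1+1/12x ⇒ -5/6x=2 ⇒ x=2/(-5/6)=-2.4000
Confirm numerically:
  x=-2.318: |R|=0.94273 <1
  x=-2.313: |R|=0.93922 <1
  x=-1.854: |R|=0.60589 <1
  x=-1.508: |R|=0.33965 <1
  x=-2.648: |R|=1.16931 >1
  x=-2.447: |R|=1.03253 >1
So |R|<1 on (-2.4000, 0).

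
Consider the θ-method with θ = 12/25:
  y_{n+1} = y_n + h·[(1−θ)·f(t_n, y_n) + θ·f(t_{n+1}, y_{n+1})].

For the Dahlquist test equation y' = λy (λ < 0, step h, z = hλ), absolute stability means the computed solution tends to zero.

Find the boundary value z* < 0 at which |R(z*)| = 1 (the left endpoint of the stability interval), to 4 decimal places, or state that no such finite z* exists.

Test eqn y'=λy, z=hλ:
  y_{n+1} = y_n + z·[13/25·y_n + 12/25·y_{n+1}] ⇒ (1 − 12/25z)y_{n+1} = (1 + 13/25z)y_n
  R(z) = (1 + 13/25z)/(1 − 12/25z).

Find x<0 with |R(x)|<1.
x=-0.74: |R|=0.4540
R=−1: 1+13/25x = −1+12/25x ⇒ -1/25x=2 ⇒ x=2/(-1/25)=-50.0000
Confirm numerically:
  x=-31.128: |R|=0.95265 <1
  x=-30.794: |R|=0.95132 <1
  x=-25.148: |R|=0.92395 <1
  x=-50.525: |R|=1.00083 >1
  x=-50.021: |R|=1.00003 >1
Stable set (-50.0000, 0).

z* = -50.0000.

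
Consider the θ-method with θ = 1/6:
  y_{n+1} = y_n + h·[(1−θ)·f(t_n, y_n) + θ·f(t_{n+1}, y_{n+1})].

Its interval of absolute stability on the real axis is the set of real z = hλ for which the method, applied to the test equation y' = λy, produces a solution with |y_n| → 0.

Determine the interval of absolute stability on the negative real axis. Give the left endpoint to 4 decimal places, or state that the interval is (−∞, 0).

Set f=λy, z=hλ:
  y_{n+1} = y_n + z·[5/6·y_n + 1/6·y_{n+1}] ⇒ (1 − 1/6z)y_{n+1} = (1 + 5/6z)y_n
  ⇒ R(z) = (1 + 5/6z)/(1 − 1/6z).

Find x<0 with |R(x)|<1.
x=-1.13: |R|=0.0491
R=−1: 1+5/6x = −1+1/6x ⇒ -2/3x=2 ⇒ x=2/(-2/3)=-3.0000
Confirm numerically:
  x=-2.005: |R|=0.50281 <1
  x=-1.872: |R|=0.42683 <1
  x=-1.576: |R|=0.24815 <1
  x=-3.542: |R|=1.22721 >1
  x=-3.365: |R|=1.15590 >1
Stable set (-3.0000, 0).

z∈(-3.0000,0).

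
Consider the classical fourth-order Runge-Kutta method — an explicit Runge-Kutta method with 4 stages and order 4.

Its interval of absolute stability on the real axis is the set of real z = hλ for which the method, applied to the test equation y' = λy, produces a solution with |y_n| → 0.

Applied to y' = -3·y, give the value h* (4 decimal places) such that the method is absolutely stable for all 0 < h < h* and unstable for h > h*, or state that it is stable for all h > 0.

(-2.7853,0); λ=-3 ⇒ h* = 0.9284.

Test eqn y'=λy, z=hλ:
  order 4, 4-stage ⇒ R(z)=1+z+z^2/2+z^3/6+z^4/24
  (e.g. R(-0.94)=0.39590, |R|=0.39590)

Need |R(x)|<1, x<0.
x=-0.94: |R|=0.3959
|R(-2.9)|=1.1872 |R(-1.21)|=0.3161 |R(-0.8)|=0.4517
Bisect:
  x_lo=-3.3867 |R|=2.3554  x_hi=-0.2425 |R|=0.7847
  mid=-1.81459 |R|=0.28771 →hi
  mid=-2.60063 |R|=0.75546 →hi
  mid=-2.99365 |R|=1.36234 →lo
  mid=-2.79714 |R|=1.01801 →lo
  mid=-2.69888 |R|=0.87735 →hi
  mid=-2.74801 |R|=0.94523 →hi
  mid=-2.77257 |R|=0.98099 →hi
  ...
  [-2.78543,-2.78524] ⇒ x*=-2.7853
So |R|<1 on (-2.7853, 0).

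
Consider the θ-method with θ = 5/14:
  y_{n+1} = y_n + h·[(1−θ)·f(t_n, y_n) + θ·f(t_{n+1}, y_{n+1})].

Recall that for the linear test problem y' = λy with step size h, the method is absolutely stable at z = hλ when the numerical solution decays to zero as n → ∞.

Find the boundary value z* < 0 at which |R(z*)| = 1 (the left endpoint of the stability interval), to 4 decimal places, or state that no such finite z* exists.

left endpoint -7.0000.

On y'=λy, z=hλ:
  y_{n+1} = y_n + z·[9/14·y_n + 5/14·y_{n+1}] ⇒ (1 − 5/14z)y_{n+1} = (1 + 9/14z)y_n
  ⇒ R(z) = (1 + 9/14z)/(1 − 5/14z).

Need |R(x)|<1, x<0.
x=-1.16: |R|=0.1798
R=−1: 1+9/14x = −1+5/14x ⇒ -2/7x=2 ⇒ x=2/(-2/7)=-7.0000
Confirm numerically:
  x=-6.721: |R|=0.97656 <1
  x=-4.880: |R|=0.77917 <1
  x=-3.255: |R|=0.50520 <1
  x=-7.324: |R|=1.02560 >1
  x=-7.209: |R|=1.01670 >1
  x=-7.036: |R|=1.00293 >1
So |R|<1 on (-7.0000, 0).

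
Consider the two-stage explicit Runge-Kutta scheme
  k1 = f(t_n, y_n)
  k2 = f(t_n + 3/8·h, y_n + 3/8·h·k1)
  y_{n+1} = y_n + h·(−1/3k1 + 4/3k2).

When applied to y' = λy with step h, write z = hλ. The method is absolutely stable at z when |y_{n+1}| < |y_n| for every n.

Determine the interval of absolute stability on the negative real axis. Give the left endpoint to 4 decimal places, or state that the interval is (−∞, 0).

z∈(-2.0000,0).

Test eqn y'=λy, z=hλ:
  k1=λy_n ⇒ h·k1=z·y_n;  k2=λ(1+3/8z)y_n ⇒ h·k2=z(1+3/8z)y_n
  y_{n+1}/y_n = 1 − 1/3z + 4/3z(1+3/8z) = 1 + z + 1/2z²
  ⇒ R(z) = 1 + z + 1/2z².

Boundary: |R(x)|=1, x<0.
x=-1.37: |R|=0.5685
R=1: x+1/2x²=0 ⇒ x=−2=-2.0000; min R=1−1/(4·1/2)=0.5000>−1
Confirm numerically:
  x=-1.568: |R|=0.66131 <1
  x=-1.014: |R|=0.50010 <1
  x=-0.842: |R|=0.51248 <1
  x=-2.156: |R|=1.16817 >1
  x=-2.093: |R|=1.09732 >1
  x=-2.069: |R|=1.07138 >1
So |R|<1 on (-2.0000, 0).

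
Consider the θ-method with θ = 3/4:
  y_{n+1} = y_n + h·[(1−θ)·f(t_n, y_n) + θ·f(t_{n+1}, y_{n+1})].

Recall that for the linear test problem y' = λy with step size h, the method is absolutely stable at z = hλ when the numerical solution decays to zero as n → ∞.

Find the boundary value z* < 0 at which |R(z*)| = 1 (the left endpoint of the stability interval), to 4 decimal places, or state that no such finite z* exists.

With y'=λy (z=hλ):
  y_{n+1} = y_n + z·[1/4·y_n + 3/4·y_{n+1}] ⇒ (1 − 3/4z)y_{n+1} = (1 + 1/4z)y_n
  Hence R(z) = (1 + 1/4z)/(1 − 3/4z).

Need |R(x)|<1, x<0.
x=-0.54: |R|=0.6157
x=-2: |R|=0.2000
x=-10: |R|=0.1765
x=-100: |R|=0.3158
θ=3/4≥1/2 ⇒ |1+1/4x|<|1−3/4x| ∀x<0 ⇒ stable on all of ℝ⁻.

unbounded; (−∞, 0).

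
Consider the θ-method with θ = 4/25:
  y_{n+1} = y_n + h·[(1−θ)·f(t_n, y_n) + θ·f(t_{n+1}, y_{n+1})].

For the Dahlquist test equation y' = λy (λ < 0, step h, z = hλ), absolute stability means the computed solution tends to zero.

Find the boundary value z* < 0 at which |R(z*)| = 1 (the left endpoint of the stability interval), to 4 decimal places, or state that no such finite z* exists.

Test eqn y'=λy, z=hλ:
  y_{n+1} = y_n + z·[21/25·y_n + 4/25·y_{n+1}] ⇒ (1 − 4/25z)y_{n+1} = (1 + 21/25z)y_n
  ⇒ R(z) = (1 + 21/25z)/(1 − 4/25z).

Solve |R(x)|<1 on ℝ⁻.
x=-0.43: |R|=0.5977
R=−1: 1+21/25x = −1+4/25x ⇒ -17/25x=2 ⇒ x=2/(-17/25)=-2.9412
Confirm numerically:
  x=-2.768: |R|=0.91839 <1
  x=-1.790: |R|=0.39148 <1
  x=-1.180: |R|=0.00740 <1
  x=-3.232: |R|=1.13035 >1
  x=-3.224: |R|=1.12687 >1
  x=-3.022: |R|=1.03705 >1
Stable set (-2.9412, 0).

left endpoint -2.9412.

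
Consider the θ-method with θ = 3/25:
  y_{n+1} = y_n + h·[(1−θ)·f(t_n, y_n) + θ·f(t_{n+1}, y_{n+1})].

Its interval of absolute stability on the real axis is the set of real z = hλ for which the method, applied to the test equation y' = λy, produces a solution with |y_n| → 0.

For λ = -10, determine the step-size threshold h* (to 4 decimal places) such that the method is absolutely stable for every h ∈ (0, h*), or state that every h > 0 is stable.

(-2.6316,0); λ=-10 ⇒ h* = (50/19)/10 = 0.2632.

Set f=λy, z=hλ:
  y_{n+1} = y_n + z·[22/25·y_n + 3/25·y_{n+1}] ⇒ (1 − 3/25z)y_{n+1} = (1 + 22/25z)y_n
  Hence R(z) = (1 + 22/25z)/(1 − 3/25z).

Solve |R(x)|<1 on ℝ⁻.
x=-1.12: |R|=0.0127
R=−1: 1+22/25x = −1+3/25x ⇒ -19/25x=2 ⇒ x=2/(-19/25)=-2.6316
Confirm numerically:
  x=-2.401: |R|=0.86396 <1
  x=-1.866: |R|=0.52461 <1
  x=-1.605: |R|=0.34580 <1
  x=-1.177: |R|=0.03133 <1
  x=-2.819: |R|=1.10644 >1
  x=-2.663: |R|=1.01810 >1
Interval (-2.6316, 0).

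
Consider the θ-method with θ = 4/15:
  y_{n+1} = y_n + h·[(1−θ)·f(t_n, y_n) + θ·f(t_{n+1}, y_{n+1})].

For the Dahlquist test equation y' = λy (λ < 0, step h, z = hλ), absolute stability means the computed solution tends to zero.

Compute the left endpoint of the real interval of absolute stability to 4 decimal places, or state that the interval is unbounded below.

left endpoint -4.2857.

On y'=λy, z=hλ:
  y_{n+1} = y_n + z·[11/15·y_n + 4/15·y_{n+1}] ⇒ (1 − 4/15z)y_{n+1} = (1 + 11/15z)y_n
  ⇒ R(z) = (1 + 11/15z)/(1 − 4/15z).

Need |R(x)|<1, x<0.
x=-0.95: |R|=0.2420
R=−1: 1+11/15x = −1+4/15x ⇒ -7/15x=2 ⇒ x=2/(-7/15)=-4.2857
Confirm numerically:
  x=-3.690: |R|=0.85988 <1
  x=-3.631: |R|=0.84477 <1
  x=-3.422: |R|=0.78925 <1
  x=-4.583: |R|=1.06243 >1
  x=-4.361: |R|=1.01624 >1
So |R|<1 on (-4.2857, 0).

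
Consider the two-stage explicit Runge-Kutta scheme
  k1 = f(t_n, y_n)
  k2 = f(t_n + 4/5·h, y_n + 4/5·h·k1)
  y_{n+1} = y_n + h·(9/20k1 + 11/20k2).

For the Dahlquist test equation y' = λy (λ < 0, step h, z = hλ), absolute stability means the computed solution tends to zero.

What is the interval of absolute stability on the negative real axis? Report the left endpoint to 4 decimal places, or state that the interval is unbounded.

On y'=λy, z=hλ:
  k1=λy_n ⇒ h·k1=z·y_n;  k2=λ(1+4/5z)y_n ⇒ h·k2=z(1+4/5z)y_n
  y_{n+1}/y_n = 1 + 9/20z + 11/20z(1+4/5z) = 1 + z + 11/25z²
  ⇒ R(z) = 1 + z + 11/25z².

Need |R(x)|<1, x<0.
x=-0.99: |R|=0.4412
R=1: x+11/25x²=0 ⇒ x=−25/11=-2.2727; min R=1−1/(4·11/25)=0.4318>−1
Confirm numerically:
  x=-1.513: |R|=0.49423 <1
  x=-1.359: |R|=0.45363 <1
  x=-1.025: |R|=0.43727 <1
  x=-2.656: |R|=1.44791 >1
  x=-2.329: |R|=1.05767 >1
  x=-2.323: |R|=1.05138 >1
Interval (-2.2727, 0).

z∈(-2.2727,0).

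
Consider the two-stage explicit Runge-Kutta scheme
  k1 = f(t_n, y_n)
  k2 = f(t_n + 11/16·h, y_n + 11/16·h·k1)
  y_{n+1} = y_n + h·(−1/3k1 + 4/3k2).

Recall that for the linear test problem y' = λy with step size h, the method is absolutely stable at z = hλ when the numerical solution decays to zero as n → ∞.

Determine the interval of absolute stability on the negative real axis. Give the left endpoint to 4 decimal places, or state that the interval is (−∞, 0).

Set f=λy, z=hλ:
  k1=λy_n ⇒ h·k1=z·y_n;  k2=λ(1+11/16z)y_n ⇒ h·k2=z(1+11/16z)y_n
  y_{n+1}/y_n = 1 − 1/3z + 4/3z(1+11/16z) = 1 + z + 11/12z²
  ⇒ R(z) = 1 + z + 11/12z².

Boundary: |R(x)|=1, x<0.
x=-1.3: |R|=1.2492
R=1: x+11/12x²=0 ⇒ x=−12/11=-1.0909; min R=1−1/(4·11/12)=0.7273>−1
Confirm numerically:
  x=-0.974: |R|=0.89562 <1
  x=-0.776: |R|=0.77599 <1
  x=-0.734: |R|=0.75986 <1
  x=-1.665: |R|=1.87621 >1
  x=-1.374: |R|=1.35655 >1
  x=-1.190: |R|=1.10809 >1
Interval (-1.0909, 0).

z∈(-1.0909,0).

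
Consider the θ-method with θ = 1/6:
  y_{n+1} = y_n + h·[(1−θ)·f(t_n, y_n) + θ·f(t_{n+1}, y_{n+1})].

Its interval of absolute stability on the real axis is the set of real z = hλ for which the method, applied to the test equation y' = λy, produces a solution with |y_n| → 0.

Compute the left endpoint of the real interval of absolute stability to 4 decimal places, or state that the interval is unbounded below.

Test eqn y'=λy, z=hλ:
  y_{n+1} = y_n + z·[5/6·y_n + 1/6·y_{n+1}] ⇒ (1 − 1/6z)y_{n+1} = (1 + 5/6z)y_n
  R(z) = (1 + 5/6z)/(1 − 1/6z).

Boundary: |R(x)|=1, x<0.
x=-0.94: |R|=0.1873
R=−1: 1+5/6x = −1+1/6x ⇒ -2/3x=2 ⇒ x=2/(-2/3)=-3.0000
Confirm numerically:
  x=-2.974: |R|=0.98841 <1
  x=-2.967: |R|=0.98528 <1
  x=-2.179: |R|=0.59848 <1
  x=-1.914: |R|=0.45110 <1
  x=-3.592: |R|=1.24687 >1
  x=-3.381: |R|=1.16246 >1
  x=-3.244: |R|=1.10558 >1
So |R|<1 on (-3.0000, 0).

left endpoint -3.0000.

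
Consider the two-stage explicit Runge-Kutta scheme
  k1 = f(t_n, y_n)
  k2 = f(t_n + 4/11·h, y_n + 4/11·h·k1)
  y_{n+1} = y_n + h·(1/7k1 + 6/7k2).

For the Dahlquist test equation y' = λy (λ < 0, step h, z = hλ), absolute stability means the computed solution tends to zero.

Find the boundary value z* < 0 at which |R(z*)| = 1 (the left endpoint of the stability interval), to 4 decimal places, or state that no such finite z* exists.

left endpoint -3.2083.

On y'=λy, z=hλ:
  k1=λy_n ⇒ h·k1=z·y_n;  k2=λ(1+4/11z)y_n ⇒ h·k2=z(1+4/11z)y_n
  y_{n+1}/y_n = 1 + 1/7z + 6/7z(1+4/11z) = 1 + z + 24/77z²
  so R(z) = 1 + z + 24/77z².

Boundary: |R(x)|=1, x<0.
x=-1.35: |R|=0.2181
R=1: x+24/77x²=0 ⇒ x=−77/24=-3.2083; min R=1−1/(4·24/77)=0.1979>−1
Confirm numerically:
  x=-2.303: |R|=0.35014 <1
  x=-2.270: |R|=0.33610 <1
  x=-2.173: |R|=0.29877 <1
  x=-1.491: |R|=0.20191 <1
  x=-3.319: |R|=1.11448 >1
  x=-3.309: |R|=1.10383 >1
  x=-3.269: |R|=1.06181 >1
So |R|<1 on (-3.2083, 0).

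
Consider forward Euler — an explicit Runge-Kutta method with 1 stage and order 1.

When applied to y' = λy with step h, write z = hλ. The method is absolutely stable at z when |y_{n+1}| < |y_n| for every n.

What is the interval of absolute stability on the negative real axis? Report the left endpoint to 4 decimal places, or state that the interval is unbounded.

z∈(-2.0000,0).

Test eqn y'=λy, z=hλ:
  order 1, 1-stage ⇒ R(z)=1+z
  (e.g. R(-0.89)=0.11000, |R|=0.11000)

Boundary: |R(x)|=1, x<0.
x=-0.89: |R|=0.1100
|R(-1.98)|=0.9800 |R(-1.18)|=0.1800 |R(-1.04)|=0.0400
Bisect:
  x_lo=-2.6317 |R|=1.6317  x_hi=-0.3865 |R|=0.6135
  mid=-1.50908 |R|=0.50908 →hi
  mid=-2.07038 |R|=1.07038 →lo
  mid=-1.78973 |R|=0.78973 →hi
  mid=-1.93005 |R|=0.93005 →hi
  mid=-2.00021 |R|=1.00021 →lo
  mid=-1.96513 |R|=0.96513 →hi
  mid=-1.98267 |R|=0.98267 →hi
  mid=-1.99144 |R|=0.99144 →hi
  mid=-1.99583 |R|=0.99583 →hi
  mid=-1.99802 |R|=0.99802 →hi
  ...
  [-2.00008,-1.99994] ⇒ x*=-2.0000
So |R|<1 on (-2.0000, 0).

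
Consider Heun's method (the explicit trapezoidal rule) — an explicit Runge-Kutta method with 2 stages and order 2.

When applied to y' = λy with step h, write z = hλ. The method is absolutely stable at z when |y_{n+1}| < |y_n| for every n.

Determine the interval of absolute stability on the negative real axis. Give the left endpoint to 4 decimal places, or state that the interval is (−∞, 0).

On y'=λy, z=hλ:
  order 2, 2-stage ⇒ R(z)=1+z+z^2/2
  (e.g. R(-0.51)=0.62005, |R|=0.62005)

Boundary: |R(x)|=1, x<0.
x=-0.51: |R|=0.6200
|R(-1.62)|=0.6922 |R(-1.21)|=0.5221 |R(-0.7)|=0.5450
Bisect:
  x_lo=-2.3333 |R|=1.3888  x_hi=-0.3555 |R|=0.7077
  mid=-1.34441 |R|=0.55931 →hi
  mid=-1.83886 |R|=0.85184 →hi
  mid=-2.08608 |R|=1.08978 →lo
  mid=-1.96247 |R|=0.96317 →hi
  mid=-2.02427 |R|=1.02457 →lo
  mid=-1.99337 |R|=0.99339 →hi
  mid=-2.00882 |R|=1.00886 →lo
  mid=-2.00110 |R|=1.00110 →lo
  mid=-1.99723 |R|=0.99724 →hi
  ...
  [-2.00001,-1.99989] ⇒ x*=-2.0000
Stable set (-2.0000, 0).

(-2.0000, 0).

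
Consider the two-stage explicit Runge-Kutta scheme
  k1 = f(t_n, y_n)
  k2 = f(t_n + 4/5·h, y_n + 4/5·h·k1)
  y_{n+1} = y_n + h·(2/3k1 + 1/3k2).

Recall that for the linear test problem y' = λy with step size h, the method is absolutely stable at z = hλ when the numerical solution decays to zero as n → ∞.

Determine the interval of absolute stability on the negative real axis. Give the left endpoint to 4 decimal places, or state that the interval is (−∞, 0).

Set f=λy, z=hλ:
  k1=λy_n ⇒ h·k1=z·y_n;  k2=λ(1+4/5z)y_n ⇒ h·k2=z(1+4/5z)y_n
  y_{n+1}/y_n = 1 + 2/3z + 1/3z(1+4/5z) = 1 + z + 4/15z²
  R(z) = 1 + z + 4/15z².

Need |R(x)|<1, x<0.
x=-1.68: |R|=0.0726
R=1: x+4/15x²=0 ⇒ x=−15/4=-3.7500; min R=1−1/(4·4/15)=0.0625>−1
Confirm numerically:
  x=-3.677: |R|=0.92842 <1
  x=-3.359: |R|=0.64977 <1
  x=-2.433: |R|=0.14553 <1
  x=-4.096: |R|=1.37792 >1
  x=-4.087: |R|=1.36729 >1
  x=-4.034: |R|=1.30551 >1
Stable set (-3.7500, 0).

z∈(-3.7500,0).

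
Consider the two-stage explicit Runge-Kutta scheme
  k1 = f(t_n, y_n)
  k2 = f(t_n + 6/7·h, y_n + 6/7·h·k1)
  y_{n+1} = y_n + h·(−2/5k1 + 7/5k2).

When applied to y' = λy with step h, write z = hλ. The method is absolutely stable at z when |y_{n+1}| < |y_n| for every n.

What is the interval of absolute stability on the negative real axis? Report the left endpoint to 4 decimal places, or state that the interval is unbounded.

Set f=λy, z=hλ:
  k1=λy_n ⇒ h·k1=z·y_n;  k2=λ(1+6/7z)y_n ⇒ h·k2=z(1+6/7z)y_n
  y_{n+1}/y_n = 1 − 2/5z + 7/5z(1+6/7z) = 1 + z + 6/5z²
  R(z) = 1 + z + 6/5z².

Solve |R(x)|<1 on ℝ⁻.
x=-0.47: |R|=0.7951
R=1: x+6/5x²=0 ⇒ x=−5/6=-0.8333; min R=1−1/(4·6/5)=0.7917>−1
Confirm numerically:
  x=-0.687: |R|=0.87936 <1
  x=-0.562: |R|=0.81701 <1
  x=-0.418: |R|=0.79167 <1
  x=-0.345: |R|=0.79783 <1
  x=-1.423: |R|=2.00691 >1
  x=-1.163: |R|=1.46008 >1
Interval (-0.8333, 0).

z∈(-0.8333,0).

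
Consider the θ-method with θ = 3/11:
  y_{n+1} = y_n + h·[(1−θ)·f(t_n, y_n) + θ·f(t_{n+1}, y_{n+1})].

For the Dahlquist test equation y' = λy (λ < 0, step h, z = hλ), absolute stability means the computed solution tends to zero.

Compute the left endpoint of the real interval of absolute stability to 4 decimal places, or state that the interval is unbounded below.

With y'=λy (z=hλ):
  y_{n+1} = y_n + z·[8/11·y_n + 3/11·y_{n+1}] ⇒ (1 − 3/11z)y_{n+1} = (1 + 8/11z)y_n
  so R(z) = (1 + 8/11z)/(1 − 3/11z).

Solve |R(x)|<1 on ℝ⁻.
x=-0.34: |R|=0.6889
R=−1: 1+8/11x = −1+3/11x ⇒ -5/11x=2 ⇒ x=2/(-5/11)=-4.4000
Confirm numerically:
  x=-4.038: |R|=0.92169 <1
  x=-3.830: |R|=0.87328 <1
  x=-2.138: |R|=0.35052 <1
  x=-4.557: |R|=1.03182 >1
  x=-4.451: |R|=1.01047 >1
Stable set (-4.4000, 0).

left endpoint -4.4000.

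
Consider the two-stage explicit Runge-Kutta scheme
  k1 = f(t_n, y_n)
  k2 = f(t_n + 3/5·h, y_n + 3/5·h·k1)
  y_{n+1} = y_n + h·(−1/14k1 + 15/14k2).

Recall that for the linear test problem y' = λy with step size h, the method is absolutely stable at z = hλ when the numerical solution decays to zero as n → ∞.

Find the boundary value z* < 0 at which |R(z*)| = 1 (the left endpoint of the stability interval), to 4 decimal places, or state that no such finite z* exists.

left endpoint -1.5556.

Set f=λy, z=hλ:
  k1=λy_n ⇒ h·k1=z·y_n;  k2=λ(1+3/5z)y_n ⇒ h·k2=z(1+3/5z)y_n
  y_{n+1}/y_n = 1 − 1/14z + 15/14z(1+3/5z) = 1 + z + 9/14z²
  so R(z) = 1 + z + 9/14z².

Boundary: |R(x)|=1, x<0.
x=-0.74: |R|=0.6120
R=1: x+9/14x²=0 ⇒ x=−14/9=-1.5556; min R=1−1/(4·9/14)=0.6111>−1
Confirm numerically:
  x=-1.417: |R|=0.87379 <1
  x=-0.970: |R|=0.63486 <1
  x=-0.949: |R|=0.62996 <1
  x=-2.140: |R|=1.80403 >1
  x=-1.918: |R|=1.44689 >1
  x=-1.594: |R|=1.03939 >1
Interval (-1.5556, 0).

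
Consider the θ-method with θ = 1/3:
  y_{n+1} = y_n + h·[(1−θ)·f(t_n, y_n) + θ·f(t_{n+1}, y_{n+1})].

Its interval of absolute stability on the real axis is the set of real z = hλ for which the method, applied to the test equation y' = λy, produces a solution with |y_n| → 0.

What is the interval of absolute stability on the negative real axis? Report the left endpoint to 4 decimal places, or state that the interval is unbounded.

On y'=λy, z=hλ:
  y_{n+1} = y_n + z·[2/3·y_n + 1/3·y_{n+1}] ⇒ (1 − 1/3z)y_{n+1} = (1 + 2/3z)y_n
  R(z) = (1 + 2/3z)/(1 − 1/3z).

Need |R(x)|<1, x<0.
x=-1.32: |R|=0.0833
R=−1: 1+2/3x = −1+1/3x ⇒ -1/3x=2 ⇒ x=2/(-1/3)=-6.0000
Confirm numerically:
  x=-5.469: |R|=0.93730 <1
  x=-4.912: |R|=0.86249 <1
  x=-3.084: |R|=0.52071 <1
  x=-6.518: |R|=1.05442 >1
  x=-6.179: |R|=1.01950 >1
So |R|<1 on (-6.0000, 0).

(-6.0000, 0).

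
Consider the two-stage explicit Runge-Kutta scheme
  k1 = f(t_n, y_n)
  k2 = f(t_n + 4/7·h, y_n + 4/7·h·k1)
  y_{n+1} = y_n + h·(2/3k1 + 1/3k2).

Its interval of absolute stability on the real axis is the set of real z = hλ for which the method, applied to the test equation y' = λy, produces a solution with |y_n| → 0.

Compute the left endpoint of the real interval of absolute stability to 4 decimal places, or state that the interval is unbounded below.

left endpoint -5.2500.

Test eqn y'=λy, z=hλ:
  k1=λy_n ⇒ h·k1=z·y_n;  k2=λ(1+4/7z)y_n ⇒ h·k2=z(1+4/7z)y_n
  y_{n+1}/y_n = 1 + 2/3z + 1/3z(1+4/7z) = 1 + z + 4/21z²
  Hence R(z) = 1 + z + 4/21z².

Find x<0 with |R(x)|<1.
x=-0.53: |R|=0.5235
R=1: x+4/21x²=0 ⇒ x=−21/4=-5.2500; min R=1−1/(4·4/21)=-0.3125>−1
Confirm numerically:
  x=-4.070: |R|=0.08522 <1
  x=-2.800: |R|=0.30667 <1
  x=-2.710: |R|=0.31112 <1
  x=-5.762: |R|=1.56193 >1
  x=-5.719: |R|=1.51090 >1
  x=-5.409: |R|=1.16382 >1
Interval (-5.2500, 0).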